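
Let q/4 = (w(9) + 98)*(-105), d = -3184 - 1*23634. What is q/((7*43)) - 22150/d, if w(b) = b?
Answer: -85609555/576587 ≈ -148.48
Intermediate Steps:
d = -26818 (d = -3184 - 23634 = -26818)
q = -44940 (q = 4*((9 + 98)*(-105)) = 4*(107*(-105)) = 4*(-11235) = -44940)
q/((7*43)) - 22150/d = -44940/(7*43) - 22150/(-26818) = -44940/301 - 22150*(-1/26818) = -44940*1/301 + 11075/13409 = -6420/43 + 11075/13409 = -85609555/576587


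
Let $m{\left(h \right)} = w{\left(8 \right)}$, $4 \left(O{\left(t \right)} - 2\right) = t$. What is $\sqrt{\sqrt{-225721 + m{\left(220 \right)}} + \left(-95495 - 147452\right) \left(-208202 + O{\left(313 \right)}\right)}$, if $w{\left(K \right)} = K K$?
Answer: $\frac{\sqrt{202250219189 + 12 i \sqrt{25073}}}{2} \approx 2.2486 \cdot 10^{5} + 0.0010563 i$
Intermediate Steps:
$w{\left(K \right)} = K^{2}$
$O{\left(t \right)} = 2 + \frac{t}{4}$
$m{\left(h \right)} = 64$ ($m{\left(h \right)} = 8^{2} = 64$)
$\sqrt{\sqrt{-225721 + m{\left(220 \right)}} + \left(-95495 - 147452\right) \left(-208202 + O{\left(313 \right)}\right)} = \sqrt{\sqrt{-225721 + 64} + \left(-95495 - 147452\right) \left(-208202 + \left(2 + \frac{1}{4} \cdot 313\right)\right)} = \sqrt{\sqrt{-225657} - 242947 \left(-208202 + \left(2 + \frac{313}{4}\right)\right)} = \sqrt{3 i \sqrt{25073} - 242947 \left(-208202 + \frac{321}{4}\right)} = \sqrt{3 i \sqrt{25073} - - \frac{202250219189}{4}} = \sqrt{3 i \sqrt{25073} + \frac{202250219189}{4}} = \sqrt{\frac{202250219189}{4} + 3 i \sqrt{25073}}$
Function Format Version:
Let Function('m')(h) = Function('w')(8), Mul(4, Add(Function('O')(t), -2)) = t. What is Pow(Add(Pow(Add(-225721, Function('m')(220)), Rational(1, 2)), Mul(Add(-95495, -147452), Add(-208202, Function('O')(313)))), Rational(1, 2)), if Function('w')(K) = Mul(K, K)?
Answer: Mul(Rational(1, 2), Pow(Add(202250219189, Mul(12, I, Pow(25073, Rational(1, 2)))), Rational(1, 2))) ≈ Add(2.2486e+5, Mul(0.0010563, I))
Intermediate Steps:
Function('w')(K) = Pow(K, 2)
Function('O')(t) = Add(2, Mul(Rational(1, 4), t))
Function('m')(h) = 64 (Function('m')(h) = Pow(8, 2) = 64)
Pow(Add(Pow(Add(-225721, Function('m')(220)), Rational(1, 2)), Mul(Add(-95495, -147452), Add(-208202, Function('O')(313)))), Rational(1, 2)) = Pow(Add(Pow(Add(-225721, 64), Rational(1, 2)), Mul(Add(-95495, -147452), Add(-208202, Add(2, Mul(Rational(1, 4), 313))))), Rational(1, 2)) = Pow(Add(Pow(-225657, Rational(1, 2)), Mul(-242947, Add(-208202, Add(2, Rational(313, 4))))), Rational(1, 2)) = Pow(Add(Mul(3, I, Pow(25073, Rational(1, 2))), Mul(-242947, Add(-208202, Rational(321, 4)))), Rational(1, 2)) = Pow(Add(Mul(3, I, Pow(25073, Rational(1, 2))), Mul(-242947, Rational(-832487, 4))), Rational(1, 2)) = Pow(Add(Mul(3, I, Pow(25073, Rational(1, 2))), Rational(202250219189, 4)), Rational(1, 2)) = Pow(Add(Rational(202250219189, 4), Mul(3, I, Pow(25073, Rational(1, 2)))), Rational(1, 2))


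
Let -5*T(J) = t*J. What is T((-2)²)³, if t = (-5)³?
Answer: 1000000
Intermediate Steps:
t = -125
T(J) = 25*J (T(J) = -(-25)*J = 25*J)
T((-2)²)³ = (25*(-2)²)³ = (25*4)³ = 100³ = 1000000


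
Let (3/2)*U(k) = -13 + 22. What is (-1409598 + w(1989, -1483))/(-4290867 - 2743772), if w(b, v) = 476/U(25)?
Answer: 4228556/21103917 ≈ 0.20037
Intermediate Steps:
U(k) = 6 (U(k) = 2*(-13 + 22)/3 = (⅔)*9 = 6)
w(b, v) = 238/3 (w(b, v) = 476/6 = 476*(⅙) = 238/3)
(-1409598 + w(1989, -1483))/(-4290867 - 2743772) = (-1409598 + 238/3)/(-4290867 - 2743772) = -4228556/3/(-7034639) = -4228556/3*(-1/7034639) = 4228556/21103917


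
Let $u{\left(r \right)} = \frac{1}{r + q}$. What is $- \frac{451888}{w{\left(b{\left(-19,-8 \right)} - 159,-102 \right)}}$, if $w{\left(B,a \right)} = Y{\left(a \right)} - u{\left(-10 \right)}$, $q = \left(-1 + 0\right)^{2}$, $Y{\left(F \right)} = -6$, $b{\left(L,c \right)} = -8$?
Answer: $\frac{4066992}{53} \approx 76736.0$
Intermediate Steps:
$q = 1$ ($q = \left(-1\right)^{2} = 1$)
$u{\left(r \right)} = \frac{1}{1 + r}$ ($u{\left(r \right)} = \frac{1}{r + 1} = \frac{1}{1 + r}$)
$w{\left(B,a \right)} = - \frac{53}{9}$ ($w{\left(B,a \right)} = -6 - \frac{1}{1 - 10} = -6 - \frac{1}{-9} = -6 - - \frac{1}{9} = -6 + \frac{1}{9} = - \frac{53}{9}$)
$- \frac{451888}{w{\left(b{\left(-19,-8 \right)} - 159,-102 \right)}} = - \frac{451888}{- \frac{53}{9}} = \left(-451888\right) \left(- \frac{9}{53}\right) = \frac{4066992}{53}$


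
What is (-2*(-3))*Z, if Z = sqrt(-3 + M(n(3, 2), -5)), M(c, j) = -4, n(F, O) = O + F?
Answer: 6*I*sqrt(7) ≈ 15.875*I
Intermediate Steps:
n(F, O) = F + O
Z = I*sqrt(7) (Z = sqrt(-3 - 4) = sqrt(-7) = I*sqrt(7) ≈ 2.6458*I)
(-2*(-3))*Z = (-2*(-3))*(I*sqrt(7)) = 6*(I*sqrt(7)) = 6*I*sqrt(7)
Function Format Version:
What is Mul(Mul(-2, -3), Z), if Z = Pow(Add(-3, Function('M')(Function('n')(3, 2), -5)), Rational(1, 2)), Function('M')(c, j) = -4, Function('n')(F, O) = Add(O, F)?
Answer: Mul(6, I, Pow(7, Rational(1, 2))) ≈ Mul(15.875, I)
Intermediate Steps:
Function('n')(F, O) = Add(F, O)
Z = Mul(I, Pow(7, Rational(1, 2))) (Z = Pow(Add(-3, -4), Rational(1, 2)) = Pow(-7, Rational(1, 2)) = Mul(I, Pow(7, Rational(1, 2))) ≈ Mul(2.6458, I))
Mul(Mul(-2, -3), Z) = Mul(Mul(-2, -3), Mul(I, Pow(7, Rational(1, 2)))) = Mul(6, Mul(I, Pow(7, Rational(1, 2)))) = Mul(6, I, Pow(7, Rational(1, 2)))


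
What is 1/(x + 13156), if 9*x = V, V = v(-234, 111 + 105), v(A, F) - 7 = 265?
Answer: 9/118676 ≈ 7.5837e-5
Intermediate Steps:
v(A, F) = 272 (v(A, F) = 7 + 265 = 272)
V = 272
x = 272/9 (x = (1/9)*272 = 272/9 ≈ 30.222)
1/(x + 13156) = 1/(272/9 + 13156) = 1/(118676/9) = 9/118676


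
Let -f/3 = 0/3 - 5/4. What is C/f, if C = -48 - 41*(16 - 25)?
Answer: 428/5 ≈ 85.600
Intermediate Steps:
C = 321 (C = -48 - 41*(-9) = -48 + 369 = 321)
f = 15/4 (f = -3*(0/3 - 5/4) = -3*(0*(1/3) - 5*1/4) = -3*(0 - 5/4) = -3*(-5/4) = 15/4 ≈ 3.7500)
C/f = 321/(15/4) = 321*(4/15) = 428/5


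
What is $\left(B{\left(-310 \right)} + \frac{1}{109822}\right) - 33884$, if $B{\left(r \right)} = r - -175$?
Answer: $- \frac{3736034617}{109822} \approx -34019.0$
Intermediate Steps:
$B{\left(r \right)} = 175 + r$ ($B{\left(r \right)} = r + 175 = 175 + r$)
$\left(B{\left(-310 \right)} + \frac{1}{109822}\right) - 33884 = \left(\left(175 - 310\right) + \frac{1}{109822}\right) - 33884 = \left(-135 + \frac{1}{109822}\right) - 33884 = - \frac{14825969}{109822} - 33884 = - \frac{3736034617}{109822}$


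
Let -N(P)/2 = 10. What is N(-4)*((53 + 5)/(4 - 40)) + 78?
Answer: 992/9 ≈ 110.22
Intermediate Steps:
N(P) = -20 (N(P) = -2*10 = -20)
N(-4)*((53 + 5)/(4 - 40)) + 78 = -20*(53 + 5)/(4 - 40) + 78 = -1160/(-36) + 78 = -1160*(-1)/36 + 78 = -20*(-29/18) + 78 = 290/9 + 78 = 992/9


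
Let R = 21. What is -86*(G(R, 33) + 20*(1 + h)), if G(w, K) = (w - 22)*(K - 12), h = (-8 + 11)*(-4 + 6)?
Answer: -10234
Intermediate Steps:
h = 6 (h = 3*2 = 6)
G(w, K) = (-22 + w)*(-12 + K)
-86*(G(R, 33) + 20*(1 + h)) = -86*((264 - 22*33 - 12*21 + 33*21) + 20*(1 + 6)) = -86*((264 - 726 - 252 + 693) + 20*7) = -86*(-21 + 140) = -86*119 = -10234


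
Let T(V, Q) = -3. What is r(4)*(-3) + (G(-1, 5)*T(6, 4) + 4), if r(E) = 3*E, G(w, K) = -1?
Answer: -29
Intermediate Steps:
r(4)*(-3) + (G(-1, 5)*T(6, 4) + 4) = (3*4)*(-3) + (-1*(-3) + 4) = 12*(-3) + (3 + 4) = -36 + 7 = -29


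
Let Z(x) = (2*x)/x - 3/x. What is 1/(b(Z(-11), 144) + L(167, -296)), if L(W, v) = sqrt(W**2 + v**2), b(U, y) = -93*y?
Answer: -13392/179230159 - sqrt(115505)/179230159 ≈ -7.6616e-5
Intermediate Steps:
Z(x) = 2 - 3/x
1/(b(Z(-11), 144) + L(167, -296)) = 1/(-93*144 + sqrt(167**2 + (-296)**2)) = 1/(-13392 + sqrt(27889 + 87616)) = 1/(-13392 + sqrt(115505))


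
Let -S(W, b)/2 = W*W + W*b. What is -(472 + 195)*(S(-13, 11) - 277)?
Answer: 219443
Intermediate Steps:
S(W, b) = -2*W² - 2*W*b (S(W, b) = -2*(W*W + W*b) = -2*(W² + W*b) = -2*W² - 2*W*b)
-(472 + 195)*(S(-13, 11) - 277) = -(472 + 195)*(-2*(-13)*(-13 + 11) - 277) = -667*(-2*(-13)*(-2) - 277) = -667*(-52 - 277) = -667*(-329) = -1*(-219443) = 219443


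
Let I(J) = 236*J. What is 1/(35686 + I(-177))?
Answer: -1/6086 ≈ -0.00016431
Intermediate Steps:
1/(35686 + I(-177)) = 1/(35686 + 236*(-177)) = 1/(35686 - 41772) = 1/(-6086) = -1/6086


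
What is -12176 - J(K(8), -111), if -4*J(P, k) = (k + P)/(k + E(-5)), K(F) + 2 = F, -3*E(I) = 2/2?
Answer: -16266821/1336 ≈ -12176.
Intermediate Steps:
E(I) = -1/3 (E(I) = -2/(3*2) = -1/3*1 = -1/3)
K(F) = -2 + F
J(P, k) = -(P + k)/(4*(-1/3 + k)) (J(P, k) = -(k + P)/(4*(k - 1/3)) = -(P + k)/(4*(-1/3 + k)))
-12176 - J(K(8), -111) = -12176 - 3*(-(-2 + 8) - 1*(-111))/(4*(-1 + 3*(-111))) = -12176 - 3*(-1*6 + 111)/(4*(-1 - 333)) = -12176 - 3*(-6 + 111)/(4*(-334)) = -12176 - 3*(-1)*105/(4*334) = -12176 - 1*(-315/1336) = -12176 + 315/1336 = -16266821/1336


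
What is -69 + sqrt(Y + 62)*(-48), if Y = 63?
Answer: -69 - 240*sqrt(5) ≈ -605.66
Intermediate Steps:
-69 + sqrt(Y + 62)*(-48) = -69 + sqrt(63 + 62)*(-48) = -69 + sqrt(125)*(-48) = -69 + (5*sqrt(5))*(-48) = -69 - 240*sqrt(5)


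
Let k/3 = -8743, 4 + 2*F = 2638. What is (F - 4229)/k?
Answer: 416/3747 ≈ 0.11102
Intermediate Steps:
F = 1317 (F = -2 + (½)*2638 = -2 + 1319 = 1317)
k = -26229 (k = 3*(-8743) = -26229)
(F - 4229)/k = (1317 - 4229)/(-26229) = -2912*(-1/26229) = 416/3747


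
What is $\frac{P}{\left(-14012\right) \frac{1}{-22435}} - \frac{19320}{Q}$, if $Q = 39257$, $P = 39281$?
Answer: $\frac{34595715646555}{550069084} \approx 62893.0$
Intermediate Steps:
$\frac{P}{\left(-14012\right) \frac{1}{-22435}} - \frac{19320}{Q} = \frac{39281}{\left(-14012\right) \frac{1}{-22435}} - \frac{19320}{39257} = \frac{39281}{\left(-14012\right) \left(- \frac{1}{22435}\right)} - \frac{19320}{39257} = \frac{39281}{\frac{14012}{22435}} - \frac{19320}{39257} = 39281 \cdot \frac{22435}{14012} - \frac{19320}{39257} = \frac{881269235}{14012} - \frac{19320}{39257} = \frac{34595715646555}{550069084}$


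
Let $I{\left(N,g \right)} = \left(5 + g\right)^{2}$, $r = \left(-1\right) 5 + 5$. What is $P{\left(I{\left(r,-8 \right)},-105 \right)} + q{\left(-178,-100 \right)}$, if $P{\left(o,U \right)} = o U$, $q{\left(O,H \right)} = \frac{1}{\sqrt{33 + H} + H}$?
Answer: $- \frac{9513415}{10067} - \frac{i \sqrt{67}}{10067} \approx -945.01 - 0.00081309 i$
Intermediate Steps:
$q{\left(O,H \right)} = \frac{1}{H + \sqrt{33 + H}}$
$r = 0$ ($r = -5 + 5 = 0$)
$P{\left(o,U \right)} = U o$
$P{\left(I{\left(r,-8 \right)},-105 \right)} + q{\left(-178,-100 \right)} = - 105 \left(5 - 8\right)^{2} + \frac{1}{-100 + \sqrt{33 - 100}} = - 105 \left(-3\right)^{2} + \frac{1}{-100 + \sqrt{-67}} = \left(-105\right) 9 + \frac{1}{-100 + i \sqrt{67}} = -945 + \frac{1}{-100 + i \sqrt{67}}$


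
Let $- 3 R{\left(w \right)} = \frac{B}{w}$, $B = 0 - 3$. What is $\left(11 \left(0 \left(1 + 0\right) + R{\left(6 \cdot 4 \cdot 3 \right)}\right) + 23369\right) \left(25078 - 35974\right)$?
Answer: $- \frac{763890866}{3} \approx -2.5463 \cdot 10^{8}$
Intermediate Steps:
$B = -3$ ($B = 0 - 3 = -3$)
$R{\left(w \right)} = \frac{1}{w}$ ($R{\left(w \right)} = - \frac{\left(-3\right) \frac{1}{w}}{3} = \frac{1}{w}$)
$\left(11 \left(0 \left(1 + 0\right) + R{\left(6 \cdot 4 \cdot 3 \right)}\right) + 23369\right) \left(25078 - 35974\right) = \left(11 \left(0 \left(1 + 0\right) + \frac{1}{6 \cdot 4 \cdot 3}\right) + 23369\right) \left(25078 - 35974\right) = \left(11 \left(0 \cdot 1 + \frac{1}{24 \cdot 3}\right) + 23369\right) \left(-10896\right) = \left(11 \left(0 + \frac{1}{72}\right) + 23369\right) \left(-10896\right) = \left(11 \cdot \frac{1}{72} + 23369\right) \left(-10896\right) = \left(\frac{11}{72} + 23369\right) \left(-10896\right) = \frac{1682579}{72} \left(-10896\right) = - \frac{763890866}{3}$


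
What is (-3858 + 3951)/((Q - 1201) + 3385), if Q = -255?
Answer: 31/643 ≈ 0.048212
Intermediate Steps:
(-3858 + 3951)/((Q - 1201) + 3385) = (-3858 + 3951)/((-255 - 1201) + 3385) = 93/(-1456 + 3385) = 93/1929 = 93*(1/1929) = 31/643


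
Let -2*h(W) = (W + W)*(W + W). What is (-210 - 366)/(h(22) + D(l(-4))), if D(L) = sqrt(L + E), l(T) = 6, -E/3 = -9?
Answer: 50688/85181 + 576*sqrt(33)/936991 ≈ 0.59859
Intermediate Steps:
E = 27 (E = -3*(-9) = 27)
h(W) = -2*W**2 (h(W) = -(W + W)*(W + W)/2 = -2*W*2*W/2 = -2*W**2)
D(L) = sqrt(27 + L) (D(L) = sqrt(L + 27) = sqrt(27 + L))
(-210 - 366)/(h(22) + D(l(-4))) = (-210 - 366)/(-2*22**2 + sqrt(27 + 6)) = -576/(-2*484 + sqrt(33)) = -576/(-968 + sqrt(33))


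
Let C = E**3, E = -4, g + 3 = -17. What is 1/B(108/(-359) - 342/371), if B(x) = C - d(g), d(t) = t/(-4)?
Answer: -1/69 ≈ -0.014493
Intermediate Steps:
g = -20 (g = -3 - 17 = -20)
d(t) = -t/4 (d(t) = t*(-1/4) = -t/4)
C = -64 (C = (-4)**3 = -64)
B(x) = -69 (B(x) = -64 - (-1)*(-20)/4 = -64 - 1*5 = -64 - 5 = -69)
1/B(108/(-359) - 342/371) = 1/(-69) = -1/69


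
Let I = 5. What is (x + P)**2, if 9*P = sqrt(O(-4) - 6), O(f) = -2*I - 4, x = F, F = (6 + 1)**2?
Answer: 194461/81 + 196*I*sqrt(5)/9 ≈ 2400.8 + 48.697*I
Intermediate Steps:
F = 49 (F = 7**2 = 49)
x = 49
O(f) = -14 (O(f) = -2*5 - 4 = -10 - 4 = -14)
P = 2*I*sqrt(5)/9 (P = sqrt(-14 - 6)/9 = sqrt(-20)/9 = (2*I*sqrt(5))/9 = 2*I*sqrt(5)/9 ≈ 0.4969*I)
(x + P)**2 = (49 + 2*I*sqrt(5)/9)**2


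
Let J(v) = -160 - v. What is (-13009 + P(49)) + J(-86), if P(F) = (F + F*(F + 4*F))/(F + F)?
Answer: -12960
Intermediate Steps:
P(F) = (F + 5*F²)/(2*F) (P(F) = (F + F*(5*F))/((2*F)) = (F + 5*F²)*(1/(2*F)) = (F + 5*F²)/(2*F))
(-13009 + P(49)) + J(-86) = (-13009 + (½ + (5/2)*49)) + (-160 - 1*(-86)) = (-13009 + (½ + 245/2)) + (-160 + 86) = (-13009 + 123) - 74 = -12886 - 74 = -12960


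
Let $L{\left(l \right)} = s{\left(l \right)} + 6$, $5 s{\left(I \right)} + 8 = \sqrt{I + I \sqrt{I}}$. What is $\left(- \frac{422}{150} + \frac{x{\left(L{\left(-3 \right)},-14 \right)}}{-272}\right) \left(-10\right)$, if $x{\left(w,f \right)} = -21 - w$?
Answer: $\frac{55487}{2040} - \frac{\sqrt{-3 - 3 i \sqrt{3}}}{136} \approx 27.19 + 0.015598 i$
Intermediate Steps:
$s{\left(I \right)} = - \frac{8}{5} + \frac{\sqrt{I + I^{\frac{3}{2}}}}{5}$ ($s{\left(I \right)} = - \frac{8}{5} + \frac{\sqrt{I + I \sqrt{I}}}{5} = - \frac{8}{5} + \frac{\sqrt{I + I^{\frac{3}{2}}}}{5}$)
$L{\left(l \right)} = \frac{22}{5} + \frac{\sqrt{l + l^{\frac{3}{2}}}}{5}$ ($L{\left(l \right)} = \left(- \frac{8}{5} + \frac{\sqrt{l + l^{\frac{3}{2}}}}{5}\right) + 6 = \frac{22}{5} + \frac{\sqrt{l + l^{\frac{3}{2}}}}{5}$)
$\left(- \frac{422}{150} + \frac{x{\left(L{\left(-3 \right)},-14 \right)}}{-272}\right) \left(-10\right) = \left(- \frac{422}{150} + \frac{-21 - \left(\frac{22}{5} + \frac{\sqrt{-3 + \left(-3\right)^{\frac{3}{2}}}}{5}\right)}{-272}\right) \left(-10\right) = \left(\left(-422\right) \frac{1}{150} + \left(-21 - \left(\frac{22}{5} + \frac{\sqrt{-3 - 3 i \sqrt{3}}}{5}\right)\right) \left(- \frac{1}{272}\right)\right) \left(-10\right) = \left(- \frac{211}{75} + \left(-21 - \left(\frac{22}{5} + \frac{\sqrt{-3 - 3 i \sqrt{3}}}{5}\right)\right) \left(- \frac{1}{272}\right)\right) \left(-10\right) = \left(- \frac{211}{75} + \left(- \frac{127}{5} - \frac{\sqrt{-3 - 3 i \sqrt{3}}}{5}\right) \left(- \frac{1}{272}\right)\right) \left(-10\right) = \left(- \frac{211}{75} + \left(\frac{127}{1360} + \frac{\sqrt{-3 - 3 i \sqrt{3}}}{1360}\right)\right) \left(-10\right) = \left(- \frac{55487}{20400} + \frac{\sqrt{-3 - 3 i \sqrt{3}}}{1360}\right) \left(-10\right) = \frac{55487}{2040} - \frac{\sqrt{-3 - 3 i \sqrt{3}}}{136}$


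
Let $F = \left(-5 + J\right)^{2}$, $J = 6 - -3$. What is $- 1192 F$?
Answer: $-19072$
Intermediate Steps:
$J = 9$ ($J = 6 + 3 = 9$)
$F = 16$ ($F = \left(-5 + 9\right)^{2} = 4^{2} = 16$)
$- 1192 F = \left(-1192\right) 16 = -19072$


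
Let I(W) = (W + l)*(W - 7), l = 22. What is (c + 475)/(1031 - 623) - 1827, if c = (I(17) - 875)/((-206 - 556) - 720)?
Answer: -1104002077/604656 ≈ -1825.8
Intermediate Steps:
I(W) = (-7 + W)*(22 + W) (I(W) = (W + 22)*(W - 7) = (22 + W)*(-7 + W) = (-7 + W)*(22 + W))
c = 485/1482 (c = ((-154 + 17² + 15*17) - 875)/((-206 - 556) - 720) = ((-154 + 289 + 255) - 875)/(-762 - 720) = (390 - 875)/(-1482) = -485*(-1/1482) = 485/1482 ≈ 0.32726)
(c + 475)/(1031 - 623) - 1827 = (485/1482 + 475)/(1031 - 623) - 1827 = (704435/1482)/408 - 1827 = (704435/1482)*(1/408) - 1827 = 704435/604656 - 1827 = -1104002077/604656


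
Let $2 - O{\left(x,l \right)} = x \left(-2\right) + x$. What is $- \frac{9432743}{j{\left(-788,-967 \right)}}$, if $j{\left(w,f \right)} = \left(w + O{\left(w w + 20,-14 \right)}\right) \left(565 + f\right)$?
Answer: $\frac{9432743}{249311556} \approx 0.037835$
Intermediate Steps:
$O{\left(x,l \right)} = 2 + x$ ($O{\left(x,l \right)} = 2 - \left(x \left(-2\right) + x\right) = 2 - \left(- 2 x + x\right) = 2 - - x = 2 + x$)
$j{\left(w,f \right)} = \left(565 + f\right) \left(22 + w + w^{2}\right)$ ($j{\left(w,f \right)} = \left(w + \left(2 + \left(w w + 20\right)\right)\right) \left(565 + f\right) = \left(w + \left(2 + \left(w^{2} + 20\right)\right)\right) \left(565 + f\right) = \left(w + \left(2 + \left(20 + w^{2}\right)\right)\right) \left(565 + f\right) = \left(w + \left(22 + w^{2}\right)\right) \left(565 + f\right) = \left(22 + w + w^{2}\right) \left(565 + f\right) = \left(565 + f\right) \left(22 + w + w^{2}\right)$)
$- \frac{9432743}{j{\left(-788,-967 \right)}} = - \frac{9432743}{12430 + 565 \left(-788\right) + 565 \left(-788\right)^{2} - -761996 - 967 \left(22 + \left(-788\right)^{2}\right)} = - \frac{9432743}{12430 - 445220 + 565 \cdot 620944 + 761996 - 967 \left(22 + 620944\right)} = - \frac{9432743}{12430 - 445220 + 350833360 + 761996 - 600474122} = - \frac{9432743}{-249311556} = \left(-9432743\right) \left(- \frac{1}{249311556}\right) = \frac{9432743}{249311556}$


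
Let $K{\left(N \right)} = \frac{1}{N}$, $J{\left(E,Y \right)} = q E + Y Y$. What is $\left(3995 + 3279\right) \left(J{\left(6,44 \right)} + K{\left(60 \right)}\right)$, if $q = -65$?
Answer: $\frac{337371757}{30} \approx 1.1246 \cdot 10^{7}$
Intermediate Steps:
$J{\left(E,Y \right)} = Y^{2} - 65 E$ ($J{\left(E,Y \right)} = - 65 E + Y Y = - 65 E + Y^{2} = Y^{2} - 65 E$)
$\left(3995 + 3279\right) \left(J{\left(6,44 \right)} + K{\left(60 \right)}\right) = \left(3995 + 3279\right) \left(\left(44^{2} - 390\right) + \frac{1}{60}\right) = 7274 \left(\left(1936 - 390\right) + \frac{1}{60}\right) = 7274 \left(1546 + \frac{1}{60}\right) = 7274 \cdot \frac{92761}{60} = \frac{337371757}{30}$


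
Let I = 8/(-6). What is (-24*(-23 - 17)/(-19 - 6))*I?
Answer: 256/5 ≈ 51.200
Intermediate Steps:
I = -4/3 (I = 8*(-1/6) = -4/3 ≈ -1.3333)
(-24*(-23 - 17)/(-19 - 6))*I = -24*(-23 - 17)/(-19 - 6)*(-4/3) = -(-960)/(-25)*(-4/3) = -(-960)*(-1)/25*(-4/3) = -24*8/5*(-4/3) = -192/5*(-4/3) = 256/5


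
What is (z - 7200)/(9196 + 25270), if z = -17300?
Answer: -12250/17233 ≈ -0.71085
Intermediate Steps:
(z - 7200)/(9196 + 25270) = (-17300 - 7200)/(9196 + 25270) = -24500/34466 = -24500*1/34466 = -12250/17233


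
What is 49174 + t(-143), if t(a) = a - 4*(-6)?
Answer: 49055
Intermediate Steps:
t(a) = 24 + a (t(a) = a + 24 = 24 + a)
49174 + t(-143) = 49174 + (24 - 143) = 49174 - 119 = 49055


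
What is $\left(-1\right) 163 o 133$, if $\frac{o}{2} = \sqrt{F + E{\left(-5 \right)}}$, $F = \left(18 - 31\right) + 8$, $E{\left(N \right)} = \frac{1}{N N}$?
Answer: $- \frac{86716 i \sqrt{31}}{5} \approx - 96563.0 i$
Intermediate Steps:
$E{\left(N \right)} = \frac{1}{N^{2}}$
$F = -5$ ($F = -13 + 8 = -5$)
$o = \frac{4 i \sqrt{31}}{5}$ ($o = 2 \sqrt{-5 + \frac{1}{25}} = 2 \sqrt{- \frac{124}{25}} = 2 \frac{2 i \sqrt{31}}{5} = \frac{4 i \sqrt{31}}{5} \approx 4.4542 i$)
$\left(-1\right) 163 o 133 = \left(-1\right) 163 \frac{4 i \sqrt{31}}{5} \cdot 133 = - 163 \frac{4 i \sqrt{31}}{5} \cdot 133 = - \frac{652 i \sqrt{31}}{5} \cdot 133 = - \frac{86716 i \sqrt{31}}{5}$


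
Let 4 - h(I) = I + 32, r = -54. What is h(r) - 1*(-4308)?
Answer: 4334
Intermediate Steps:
h(I) = -28 - I (h(I) = 4 - (I + 32) = 4 - (32 + I) = 4 + (-32 - I) = -28 - I)
h(r) - 1*(-4308) = (-28 - 1*(-54)) - 1*(-4308) = (-28 + 54) + 4308 = 26 + 4308 = 4334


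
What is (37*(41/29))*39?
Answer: 59163/29 ≈ 2040.1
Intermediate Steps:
(37*(41/29))*39 = (1517/29)*39 = 59163/29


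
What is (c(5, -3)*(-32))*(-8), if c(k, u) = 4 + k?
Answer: 2304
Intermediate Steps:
(c(5, -3)*(-32))*(-8) = ((4 + 5)*(-32))*(-8) = (9*(-32))*(-8) = -288*(-8) = 2304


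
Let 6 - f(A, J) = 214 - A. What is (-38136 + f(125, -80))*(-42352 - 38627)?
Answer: 3094936401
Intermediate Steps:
f(A, J) = -208 + A (f(A, J) = 6 - (214 - A) = 6 + (-214 + A) = -208 + A)
(-38136 + f(125, -80))*(-42352 - 38627) = (-38136 + (-208 + 125))*(-42352 - 38627) = (-38136 - 83)*(-80979) = -38219*(-80979) = 3094936401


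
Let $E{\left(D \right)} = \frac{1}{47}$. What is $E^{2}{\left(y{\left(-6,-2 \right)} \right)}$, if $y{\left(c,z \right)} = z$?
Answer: $\frac{1}{2209} \approx 0.00045269$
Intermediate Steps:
$E{\left(D \right)} = \frac{1}{47}$
$E^{2}{\left(y{\left(-6,-2 \right)} \right)} = \left(\frac{1}{47}\right)^{2} = \frac{1}{2209}$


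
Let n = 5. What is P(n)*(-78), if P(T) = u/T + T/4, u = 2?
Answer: -1287/10 ≈ -128.70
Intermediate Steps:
P(T) = 2/T + T/4
P(n)*(-78) = (2/5 + (1/4)*5)*(-78) = (2*(1/5) + 5/4)*(-78) = (2/5 + 5/4)*(-78) = (33/20)*(-78) = -1287/10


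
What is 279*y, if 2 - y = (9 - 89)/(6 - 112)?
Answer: 18414/53 ≈ 347.43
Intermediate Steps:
y = 66/53 (y = 2 - (9 - 89)/(6 - 112) = 2 - (-80)/(-106) = 2 - (-80)*(-1)/106 = 2 - 1*40/53 = 2 - 40/53 = 66/53 ≈ 1.2453)
279*y = 279*(66/53) = 18414/53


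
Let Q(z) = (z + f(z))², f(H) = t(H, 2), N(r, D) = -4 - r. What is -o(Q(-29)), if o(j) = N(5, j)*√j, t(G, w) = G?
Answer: 522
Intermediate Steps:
f(H) = H
Q(z) = 4*z² (Q(z) = (z + z)² = (2*z)² = 4*z²)
o(j) = -9*√j (o(j) = (-4 - 1*5)*√j = (-4 - 5)*√j = -9*√j)
-o(Q(-29)) = -(-9)*√(4*(-29)²) = -(-9)*√(4*841) = -(-9)*√3364 = -(-9)*58 = -1*(-522) = 522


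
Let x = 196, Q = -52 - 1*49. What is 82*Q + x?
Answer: -8086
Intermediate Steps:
Q = -101 (Q = -52 - 49 = -101)
82*Q + x = 82*(-101) + 196 = -8282 + 196 = -8086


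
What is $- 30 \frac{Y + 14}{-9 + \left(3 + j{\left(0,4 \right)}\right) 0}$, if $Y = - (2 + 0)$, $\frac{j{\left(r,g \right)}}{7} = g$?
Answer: $40$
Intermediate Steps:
$j{\left(r,g \right)} = 7 g$
$Y = -2$ ($Y = \left(-1\right) 2 = -2$)
$- 30 \frac{Y + 14}{-9 + \left(3 + j{\left(0,4 \right)}\right) 0} = - 30 \frac{-2 + 14}{-9 + \left(3 + 7 \cdot 4\right) 0} = - 30 \frac{12}{-9 + \left(3 + 28\right) 0} = - 30 \frac{12}{-9 + 31 \cdot 0} = - 30 \frac{12}{-9 + 0} = - 30 \frac{12}{-9} = - 30 \cdot 12 \left(- \frac{1}{9}\right) = \left(-30\right) \left(- \frac{4}{3}\right) = 40$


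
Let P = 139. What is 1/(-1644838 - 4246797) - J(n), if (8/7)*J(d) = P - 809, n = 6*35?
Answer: 13815884071/23566540 ≈ 586.25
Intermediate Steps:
n = 210
J(d) = -2345/4 (J(d) = 7*(139 - 809)/8 = (7/8)*(-670) = -2345/4)
1/(-1644838 - 4246797) - J(n) = 1/(-1644838 - 4246797) - 1*(-2345/4) = 1/(-5891635) + 2345/4 = -1/5891635 + 2345/4 = 13815884071/23566540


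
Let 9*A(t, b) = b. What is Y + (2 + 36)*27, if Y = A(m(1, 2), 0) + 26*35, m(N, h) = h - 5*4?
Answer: 1936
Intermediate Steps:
m(N, h) = -20 + h (m(N, h) = h - 20 = -20 + h)
A(t, b) = b/9
Y = 910 (Y = (⅑)*0 + 26*35 = 0 + 910 = 910)
Y + (2 + 36)*27 = 910 + (2 + 36)*27 = 910 + 38*27 = 910 + 1026 = 1936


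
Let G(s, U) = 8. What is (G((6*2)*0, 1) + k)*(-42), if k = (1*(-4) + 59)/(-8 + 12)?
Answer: -1827/2 ≈ -913.50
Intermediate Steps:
k = 55/4 (k = (-4 + 59)/4 = 55*(¼) = 55/4 ≈ 13.750)
(G((6*2)*0, 1) + k)*(-42) = (8 + 55/4)*(-42) = (87/4)*(-42) = -1827/2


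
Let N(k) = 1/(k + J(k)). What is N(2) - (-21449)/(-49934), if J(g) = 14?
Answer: -146625/399472 ≈ -0.36705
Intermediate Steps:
N(k) = 1/(14 + k) (N(k) = 1/(k + 14) = 1/(14 + k))
N(2) - (-21449)/(-49934) = 1/(14 + 2) - (-21449)/(-49934) = 1/16 - (-21449)*(-1)/49934 = 1/16 - 1*21449/49934 = 1/16 - 21449/49934 = -146625/399472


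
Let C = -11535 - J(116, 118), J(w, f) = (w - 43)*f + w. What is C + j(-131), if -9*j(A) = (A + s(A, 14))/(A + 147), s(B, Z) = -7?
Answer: -486337/24 ≈ -20264.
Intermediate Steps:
J(w, f) = w + f*(-43 + w) (J(w, f) = (-43 + w)*f + w = f*(-43 + w) + w = w + f*(-43 + w))
C = -20265 (C = -11535 - (116 - 43*118 + 118*116) = -11535 - (116 - 5074 + 13688) = -11535 - 1*8730 = -11535 - 8730 = -20265)
j(A) = -(-7 + A)/(9*(147 + A)) (j(A) = -(A - 7)/(9*(A + 147)) = -(-7 + A)/(9*(147 + A)))
C + j(-131) = -20265 + (7 - 1*(-131))/(9*(147 - 131)) = -20265 + (⅑)*(7 + 131)/16 = -20265 + (⅑)*(1/16)*138 = -20265 + 23/24 = -486337/24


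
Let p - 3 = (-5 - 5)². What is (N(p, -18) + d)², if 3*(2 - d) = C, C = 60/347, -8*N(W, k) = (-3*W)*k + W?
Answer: 3843023091769/7706176 ≈ 4.9869e+5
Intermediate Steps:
p = 103 (p = 3 + (-5 - 5)² = 3 + (-10)² = 3 + 100 = 103)
N(W, k) = -W/8 + 3*W*k/8 (N(W, k) = -((-3*W)*k + W)/8 = -(-3*W*k + W)/8 = -(W - 3*W*k)/8 = -W/8 + 3*W*k/8)
C = 60/347 (C = 60*(1/347) = 60/347 ≈ 0.17291)
d = 674/347 (d = 2 - ⅓*60/347 = 2 - 20/347 = 674/347 ≈ 1.9424)
(N(p, -18) + d)² = ((⅛)*103*(-1 + 3*(-18)) + 674/347)² = ((⅛)*103*(-1 - 54) + 674/347)² = ((⅛)*103*(-55) + 674/347)² = (-5665/8 + 674/347)² = (-1960363/2776)² = 3843023091769/7706176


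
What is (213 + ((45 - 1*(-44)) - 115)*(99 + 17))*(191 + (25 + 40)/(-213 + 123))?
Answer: -9600275/18 ≈ -5.3335e+5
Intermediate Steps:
(213 + ((45 - 1*(-44)) - 115)*(99 + 17))*(191 + (25 + 40)/(-213 + 123)) = (213 + ((45 + 44) - 115)*116)*(191 + 65/(-90)) = (213 + (89 - 115)*116)*(191 + 65*(-1/90)) = (213 - 26*116)*(191 - 13/18) = (213 - 3016)*(3425/18) = -2803*3425/18 = -9600275/18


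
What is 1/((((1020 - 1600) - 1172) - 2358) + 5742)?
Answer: 1/1632 ≈ 0.00061275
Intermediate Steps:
1/((((1020 - 1600) - 1172) - 2358) + 5742) = 1/(((-580 - 1172) - 2358) + 5742) = 1/((-1752 - 2358) + 5742) = 1/(-4110 + 5742) = 1/1632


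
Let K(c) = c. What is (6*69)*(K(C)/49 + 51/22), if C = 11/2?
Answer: 542340/539 ≈ 1006.2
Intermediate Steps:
C = 11/2 (C = 11*(½) = 11/2 ≈ 5.5000)
(6*69)*(K(C)/49 + 51/22) = (6*69)*((11/2)/49 + 51/22) = 414*((11/2)*(1/49) + 51*(1/22)) = 414*(11/98 + 51/22) = 414*(1310/539) = 542340/539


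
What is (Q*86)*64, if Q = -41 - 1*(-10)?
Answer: -170624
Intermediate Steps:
Q = -31 (Q = -41 + 10 = -31)
(Q*86)*64 = -31*86*64 = -2666*64 = -170624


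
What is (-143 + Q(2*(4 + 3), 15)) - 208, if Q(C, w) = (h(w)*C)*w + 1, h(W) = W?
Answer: 2800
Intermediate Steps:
Q(C, w) = 1 + C*w**2 (Q(C, w) = (w*C)*w + 1 = (C*w)*w + 1 = C*w**2 + 1 = 1 + C*w**2)
(-143 + Q(2*(4 + 3), 15)) - 208 = (-143 + (1 + (2*(4 + 3))*15**2)) - 208 = (-143 + (1 + (2*7)*225)) - 208 = (-143 + (1 + 14*225)) - 208 = (-143 + (1 + 3150)) - 208 = (-143 + 3151) - 208 = 3008 - 208 = 2800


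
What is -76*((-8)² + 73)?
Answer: -10412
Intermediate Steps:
-76*((-8)² + 73) = -76*(64 + 73) = -76*137 = -10412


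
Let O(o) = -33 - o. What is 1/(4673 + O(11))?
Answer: 1/4629 ≈ 0.00021603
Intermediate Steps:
1/(4673 + O(11)) = 1/(4673 + (-33 - 1*11)) = 1/(4673 + (-33 - 11)) = 1/(4673 - 44) = 1/4629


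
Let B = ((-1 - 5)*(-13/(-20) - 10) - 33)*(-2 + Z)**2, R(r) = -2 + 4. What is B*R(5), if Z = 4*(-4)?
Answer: 74844/5 ≈ 14969.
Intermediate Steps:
Z = -16
R(r) = 2
B = 37422/5 (B = ((-1 - 5)*(-13/(-20) - 10) - 33)*(-2 - 16)**2 = (-6*(-13*(-1/20) - 10) - 33)*(-18)**2 = (-6*(13/20 - 10) - 33)*324 = (-6*(-187/20) - 33)*324 = (561/10 - 33)*324 = (231/10)*324 = 37422/5 ≈ 7484.4)
B*R(5) = (37422/5)*2 = 74844/5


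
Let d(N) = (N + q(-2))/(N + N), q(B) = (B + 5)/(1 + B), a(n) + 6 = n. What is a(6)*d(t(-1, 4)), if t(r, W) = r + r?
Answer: 0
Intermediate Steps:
a(n) = -6 + n
t(r, W) = 2*r
q(B) = (5 + B)/(1 + B)
d(N) = (-3 + N)/(2*N) (d(N) = (N + (5 - 2)/(1 - 2))/(N + N) = (N + 3/(-1))/((2*N)) = (N - 1*3)*(1/(2*N)) = (N - 3)*(1/(2*N)) = (-3 + N)*(1/(2*N)) = (-3 + N)/(2*N))
a(6)*d(t(-1, 4)) = (-6 + 6)*((-3 + 2*(-1))/(2*((2*(-1))))) = 0*((½)*(-3 - 2)/(-2)) = 0*((½)*(-½)*(-5)) = 0*(5/4) = 0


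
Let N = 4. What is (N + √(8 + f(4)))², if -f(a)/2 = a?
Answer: 16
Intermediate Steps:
f(a) = -2*a
(N + √(8 + f(4)))² = (4 + √(8 - 2*4))² = (4 + √(8 - 8))² = (4 + √0)² = (4 + 0)² = 4² = 16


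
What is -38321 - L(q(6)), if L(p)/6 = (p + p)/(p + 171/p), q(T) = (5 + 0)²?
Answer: -7627754/199 ≈ -38330.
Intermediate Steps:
q(T) = 25 (q(T) = 5² = 25)
L(p) = 12*p/(p + 171/p) (L(p) = 6*((p + p)/(p + 171/p)) = 6*((2*p)/(p + 171/p)) = 6*(2*p/(p + 171/p)) = 12*p/(p + 171/p))
-38321 - L(q(6)) = -38321 - 12*25²/(171 + 25²) = -38321 - 12*625/(171 + 625) = -38321 - 12*625/796 = -38321 - 1*1875/199 = -38321 - 1875/199 = -7627754/199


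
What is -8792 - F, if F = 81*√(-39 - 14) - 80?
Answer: -8712 - 81*I*√53 ≈ -8712.0 - 589.69*I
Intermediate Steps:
F = -80 + 81*I*√53 (F = 81*√(-53) - 80 = 81*(I*√53) - 80 = 81*I*√53 - 80 = -80 + 81*I*√53 ≈ -80.0 + 589.69*I)
-8792 - F = -8792 - (-80 + 81*I*√53) = -8792 + (80 - 81*I*√53) = -8712 - 81*I*√53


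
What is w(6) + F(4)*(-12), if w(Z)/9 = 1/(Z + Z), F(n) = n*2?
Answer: -381/4 ≈ -95.250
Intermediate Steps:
F(n) = 2*n
w(Z) = 9/(2*Z) (w(Z) = 9/(Z + Z) = 9/((2*Z)) = 9*(1/(2*Z)) = 9/(2*Z))
w(6) + F(4)*(-12) = (9/2)/6 + (2*4)*(-12) = (9/2)*(⅙) + 8*(-12) = ¾ - 96 = -381/4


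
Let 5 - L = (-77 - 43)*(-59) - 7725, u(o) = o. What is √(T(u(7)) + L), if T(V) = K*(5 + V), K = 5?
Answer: √710 ≈ 26.646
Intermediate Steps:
T(V) = 25 + 5*V (T(V) = 5*(5 + V) = 25 + 5*V)
L = 650 (L = 5 - ((-77 - 43)*(-59) - 7725) = 5 - (-120*(-59) - 7725) = 5 - (7080 - 7725) = 5 - 1*(-645) = 5 + 645 = 650)
√(T(u(7)) + L) = √((25 + 5*7) + 650) = √((25 + 35) + 650) = √(60 + 650) = √710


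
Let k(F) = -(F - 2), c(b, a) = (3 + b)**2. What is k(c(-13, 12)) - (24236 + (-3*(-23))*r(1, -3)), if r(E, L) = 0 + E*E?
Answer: -24403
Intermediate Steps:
r(E, L) = E**2 (r(E, L) = 0 + E**2 = E**2)
k(F) = 2 - F (k(F) = -(-2 + F) = 2 - F)
k(c(-13, 12)) - (24236 + (-3*(-23))*r(1, -3)) = (2 - (3 - 13)**2) - (24236 - 3*(-23)*1**2) = (2 - 1*(-10)**2) - (24236 + 69*1) = (2 - 1*100) - (24236 + 69) = (2 - 100) - 1*24305 = -98 - 24305 = -24403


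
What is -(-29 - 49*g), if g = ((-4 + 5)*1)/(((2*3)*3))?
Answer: 571/18 ≈ 31.722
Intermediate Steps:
g = 1/18 (g = (1*1)/((6*3)) = 1/18 ≈ 0.055556)
-(-29 - 49*g) = -(-29 - 49*1/18) = -(-29 - 49/18) = -1*(-571/18) = 571/18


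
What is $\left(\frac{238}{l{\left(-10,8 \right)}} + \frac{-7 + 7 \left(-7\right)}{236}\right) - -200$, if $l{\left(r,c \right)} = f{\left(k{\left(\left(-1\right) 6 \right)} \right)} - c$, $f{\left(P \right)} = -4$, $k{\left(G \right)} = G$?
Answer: $\frac{63695}{354} \approx 179.93$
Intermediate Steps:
$l{\left(r,c \right)} = -4 - c$
$\left(\frac{238}{l{\left(-10,8 \right)}} + \frac{-7 + 7 \left(-7\right)}{236}\right) - -200 = \left(\frac{238}{-4 - 8} + \frac{-7 + 7 \left(-7\right)}{236}\right) - -200 = \left(\frac{238}{-4 - 8} + \left(-7 - 49\right) \frac{1}{236}\right) + 200 = \left(\frac{238}{-12} - \frac{14}{59}\right) + 200 = \left(238 \left(- \frac{1}{12}\right) - \frac{14}{59}\right) + 200 = \left(- \frac{119}{6} - \frac{14}{59}\right) + 200 = - \frac{7105}{354} + 200 = \frac{63695}{354}$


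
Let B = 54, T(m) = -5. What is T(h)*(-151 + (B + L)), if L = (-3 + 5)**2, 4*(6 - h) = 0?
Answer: 465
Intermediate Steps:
h = 6 (h = 6 - 1/4*0 = 6 + 0 = 6)
L = 4 (L = 2**2 = 4)
T(h)*(-151 + (B + L)) = -5*(-151 + (54 + 4)) = -5*(-151 + 58) = -5*(-93) = 465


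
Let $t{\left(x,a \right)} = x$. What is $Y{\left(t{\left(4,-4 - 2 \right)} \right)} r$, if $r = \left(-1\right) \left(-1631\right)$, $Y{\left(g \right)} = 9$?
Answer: $14679$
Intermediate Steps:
$r = 1631$
$Y{\left(t{\left(4,-4 - 2 \right)} \right)} r = 9 \cdot 1631 = 14679$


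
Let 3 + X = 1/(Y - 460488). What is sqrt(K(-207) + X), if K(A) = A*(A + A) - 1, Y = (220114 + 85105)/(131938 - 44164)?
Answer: 2*sqrt(34998729556169434479562106)/40418568493 ≈ 292.74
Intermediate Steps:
Y = 305219/87774 ≈ 3.4773
K(A) = -1 + 2*A**2 (K(A) = A*(2*A) - 1 = 2*A**2 - 1 = -1 + 2*A**2)
X = -121255793253/40418568493 (X = -3 + 1/(305219/87774 - 460488) = -3 + 1/(-40418568493/87774) = -3 - 87774/40418568493 = -121255793253/40418568493 ≈ -3.0000)
sqrt(K(-207) + X) = sqrt((-1 + 2*(-207)**2) - 121255793253/40418568493) = sqrt((-1 + 2*42849) - 121255793253/40418568493) = sqrt((-1 + 85698) - 121255793253/40418568493) = sqrt(85697 - 121255793253/40418568493) = sqrt(3463628808351368/40418568493) = 2*sqrt(34998729556169434479562106)/40418568493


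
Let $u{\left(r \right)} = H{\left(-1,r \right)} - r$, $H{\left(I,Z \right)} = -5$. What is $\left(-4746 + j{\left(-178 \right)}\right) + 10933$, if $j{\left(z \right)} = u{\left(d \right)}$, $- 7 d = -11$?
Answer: $\frac{43263}{7} \approx 6180.4$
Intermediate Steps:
$d = \frac{11}{7}$ ($d = \left(- \frac{1}{7}\right) \left(-11\right) = \frac{11}{7} \approx 1.5714$)
$u{\left(r \right)} = -5 - r$
$j{\left(z \right)} = - \frac{46}{7}$ ($j{\left(z \right)} = -5 - \frac{11}{7} = - \frac{46}{7}$)
$\left(-4746 + j{\left(-178 \right)}\right) + 10933 = \left(-4746 - \frac{46}{7}\right) + 10933 = - \frac{33268}{7} + 10933 = \frac{43263}{7}$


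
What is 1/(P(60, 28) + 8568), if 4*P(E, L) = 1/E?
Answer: 240/2056321 ≈ 0.00011671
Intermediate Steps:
P(E, L) = 1/(4*E)
1/(P(60, 28) + 8568) = 1/((¼)/60 + 8568) = 1/((¼)*(1/60) + 8568) = 1/(1/240 + 8568) = 1/(2056321/240) = 240/2056321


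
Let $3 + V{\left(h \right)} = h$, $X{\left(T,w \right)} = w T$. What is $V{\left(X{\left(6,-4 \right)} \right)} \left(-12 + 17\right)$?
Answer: $-135$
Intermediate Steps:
$X{\left(T,w \right)} = T w$
$V{\left(h \right)} = -3 + h$
$V{\left(X{\left(6,-4 \right)} \right)} \left(-12 + 17\right) = \left(-3 + 6 \left(-4\right)\right) \left(-12 + 17\right) = \left(-3 - 24\right) 5 = \left(-27\right) 5 = -135$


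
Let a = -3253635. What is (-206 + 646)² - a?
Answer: 3447235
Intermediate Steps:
(-206 + 646)² - a = (-206 + 646)² - 1*(-3253635) = 440² + 3253635 = 193600 + 3253635 = 3447235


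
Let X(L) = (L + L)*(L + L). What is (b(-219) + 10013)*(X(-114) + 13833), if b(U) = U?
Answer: 644611698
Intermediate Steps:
X(L) = 4*L**2 (X(L) = (2*L)*(2*L) = 4*L**2)
(b(-219) + 10013)*(X(-114) + 13833) = (-219 + 10013)*(4*(-114)**2 + 13833) = 9794*(4*12996 + 13833) = 9794*(51984 + 13833) = 9794*65817 = 644611698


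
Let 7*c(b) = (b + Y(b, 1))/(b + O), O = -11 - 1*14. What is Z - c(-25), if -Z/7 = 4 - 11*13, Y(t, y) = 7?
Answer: 170266/175 ≈ 972.95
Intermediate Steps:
O = -25 (O = -11 - 14 = -25)
Z = 973 (Z = -7*(4 - 11*13) = -7*(4 - 143) = -7*(-139) = 973)
c(b) = (7 + b)/(7*(-25 + b)) (c(b) = ((b + 7)/(b - 25))/7 = ((7 + b)/(-25 + b))/7 = (7 + b)/(7*(-25 + b)))
Z - c(-25) = 973 - (7 - 25)/(7*(-25 - 25)) = 973 - (-18)/(7*(-50)) = 973 - (-1)*(-18)/(7*50) = 973 - 1*9/175 = 973 - 9/175 = 170266/175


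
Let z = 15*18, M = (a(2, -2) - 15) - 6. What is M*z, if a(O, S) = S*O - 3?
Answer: -7560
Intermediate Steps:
a(O, S) = -3 + O*S (a(O, S) = O*S - 3 = -3 + O*S)
M = -28 (M = ((-3 + 2*(-2)) - 15) - 6 = ((-3 - 4) - 15) - 6 = (-7 - 15) - 6 = -22 - 6 = -28)
z = 270
M*z = -28*270 = -7560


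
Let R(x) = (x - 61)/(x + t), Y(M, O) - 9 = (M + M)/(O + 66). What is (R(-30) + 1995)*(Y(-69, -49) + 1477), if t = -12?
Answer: 150530446/51 ≈ 2.9516e+6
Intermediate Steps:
Y(M, O) = 9 + 2*M/(66 + O) (Y(M, O) = 9 + (M + M)/(O + 66) = 9 + (2*M)/(66 + O) = 9 + 2*M/(66 + O))
R(x) = (-61 + x)/(-12 + x) (R(x) = (x - 61)/(x - 12) = (-61 + x)/(-12 + x))
(R(-30) + 1995)*(Y(-69, -49) + 1477) = ((-61 - 30)/(-12 - 30) + 1995)*((594 + 2*(-69) + 9*(-49))/(66 - 49) + 1477) = (-91/(-42) + 1995)*((594 - 138 - 441)/17 + 1477) = (-1/42*(-91) + 1995)*((1/17)*15 + 1477) = (13/6 + 1995)*(15/17 + 1477) = (11983/6)*(25124/17) = 150530446/51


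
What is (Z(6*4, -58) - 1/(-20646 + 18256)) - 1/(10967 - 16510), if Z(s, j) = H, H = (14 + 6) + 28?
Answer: 635900893/13247770 ≈ 48.001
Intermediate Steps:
H = 48 (H = 20 + 28 = 48)
Z(s, j) = 48
(Z(6*4, -58) - 1/(-20646 + 18256)) - 1/(10967 - 16510) = (48 - 1/(-20646 + 18256)) - 1/(10967 - 16510) = (48 - 1/(-2390)) - 1/(-5543) = (48 - 1*(-1/2390)) - 1*(-1/5543) = (48 + 1/2390) + 1/5543 = 114721/2390 + 1/5543 = 635900893/13247770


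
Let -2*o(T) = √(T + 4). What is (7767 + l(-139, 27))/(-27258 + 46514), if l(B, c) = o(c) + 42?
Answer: 7809/19256 - √31/38512 ≈ 0.40539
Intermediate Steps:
o(T) = -√(4 + T)/2 (o(T) = -√(T + 4)/2 = -√(4 + T)/2)
l(B, c) = 42 - √(4 + c)/2 (l(B, c) = -√(4 + c)/2 + 42 = 42 - √(4 + c)/2)
(7767 + l(-139, 27))/(-27258 + 46514) = (7767 + (42 - √(4 + 27)/2))/(-27258 + 46514) = (7767 + (42 - √31/2))/19256 = (7809 - √31/2)*(1/19256) = 7809/19256 - √31/38512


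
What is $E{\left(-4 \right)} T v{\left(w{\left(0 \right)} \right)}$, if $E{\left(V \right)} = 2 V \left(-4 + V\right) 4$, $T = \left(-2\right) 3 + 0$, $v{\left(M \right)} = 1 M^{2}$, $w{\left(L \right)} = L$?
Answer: $0$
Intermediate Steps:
$v{\left(M \right)} = M^{2}$
$T = -6$ ($T = -6 + 0 = -6$)
$E{\left(V \right)} = 8 V \left(-4 + V\right)$ ($E{\left(V \right)} = 2 V \left(-4 + V\right) 4 = 8 V \left(-4 + V\right)$)
$E{\left(-4 \right)} T v{\left(w{\left(0 \right)} \right)} = 8 \left(-4\right) \left(-4 - 4\right) \left(-6\right) 0^{2} = 8 \left(-4\right) \left(-8\right) \left(-6\right) 0 = 256 \left(-6\right) 0 = \left(-1536\right) 0 = 0$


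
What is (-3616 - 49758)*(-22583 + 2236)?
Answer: 1086000778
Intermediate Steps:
(-3616 - 49758)*(-22583 + 2236) = -53374*(-20347) = 1086000778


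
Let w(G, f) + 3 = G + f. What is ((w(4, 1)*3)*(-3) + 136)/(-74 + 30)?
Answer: -59/22 ≈ -2.6818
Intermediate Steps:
w(G, f) = -3 + G + f (w(G, f) = -3 + (G + f) = -3 + G + f)
((w(4, 1)*3)*(-3) + 136)/(-74 + 30) = (((-3 + 4 + 1)*3)*(-3) + 136)/(-74 + 30) = ((2*3)*(-3) + 136)/(-44) = (6*(-3) + 136)*(-1/44) = (-18 + 136)*(-1/44) = 118*(-1/44) = -59/22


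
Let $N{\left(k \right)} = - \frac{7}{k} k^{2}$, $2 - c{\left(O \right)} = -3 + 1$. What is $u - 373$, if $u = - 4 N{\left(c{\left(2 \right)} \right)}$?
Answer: $-261$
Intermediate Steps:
$c{\left(O \right)} = 4$ ($c{\left(O \right)} = 2 - \left(-3 + 1\right) = 2 - -2 = 2 + 2 = 4$)
$N{\left(k \right)} = - 7 k$
$u = 112$ ($u = - 4 \left(\left(-7\right) 4\right) = \left(-4\right) \left(-28\right) = 112$)
$u - 373 = 112 - 373 = -261$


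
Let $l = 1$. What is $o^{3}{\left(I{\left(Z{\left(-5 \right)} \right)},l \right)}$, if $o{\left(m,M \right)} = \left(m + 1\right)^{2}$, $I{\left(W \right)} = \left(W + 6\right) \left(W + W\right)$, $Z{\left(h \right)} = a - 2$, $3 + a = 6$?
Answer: $11390625$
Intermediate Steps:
$a = 3$ ($a = -3 + 6 = 3$)
$Z{\left(h \right)} = 1$ ($Z{\left(h \right)} = 3 - 2 = 1$)
$I{\left(W \right)} = 2 W \left(6 + W\right)$ ($I{\left(W \right)} = \left(6 + W\right) 2 W = 2 W \left(6 + W\right)$)
$o{\left(m,M \right)} = \left(1 + m\right)^{2}$
$o^{3}{\left(I{\left(Z{\left(-5 \right)} \right)},l \right)} = \left(\left(1 + 2 \cdot 1 \left(6 + 1\right)\right)^{2}\right)^{3} = \left(\left(1 + 2 \cdot 1 \cdot 7\right)^{2}\right)^{3} = \left(\left(1 + 14\right)^{2}\right)^{3} = \left(15^{2}\right)^{3} = 225^{3} = 11390625$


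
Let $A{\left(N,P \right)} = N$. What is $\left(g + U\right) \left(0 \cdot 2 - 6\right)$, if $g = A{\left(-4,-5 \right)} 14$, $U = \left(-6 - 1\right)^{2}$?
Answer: $42$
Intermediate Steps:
$U = 49$ ($U = \left(-7\right)^{2} = 49$)
$g = -56$ ($g = \left(-4\right) 14 = -56$)
$\left(g + U\right) \left(0 \cdot 2 - 6\right) = \left(-56 + 49\right) \left(0 \cdot 2 - 6\right) = - 7 \left(0 - 6\right) = \left(-7\right) \left(-6\right) = 42$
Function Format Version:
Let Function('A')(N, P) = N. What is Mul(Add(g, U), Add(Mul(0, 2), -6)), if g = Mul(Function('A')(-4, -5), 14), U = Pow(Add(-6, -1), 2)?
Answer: 42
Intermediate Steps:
U = 49 (U = Pow(-7, 2) = 49)
g = -56 (g = Mul(-4, 14) = -56)
Mul(Add(g, U), Add(Mul(0, 2), -6)) = Mul(Add(-56, 49), Add(Mul(0, 2), -6)) = Mul(-7, Add(0, -6)) = Mul(-7, -6) = 42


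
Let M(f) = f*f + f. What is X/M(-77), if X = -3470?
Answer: -1735/2926 ≈ -0.59296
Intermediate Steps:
M(f) = f + f² (M(f) = f² + f = f + f²)
X/M(-77) = -3470*(-1/(77*(1 - 77))) = -3470/((-77*(-76))) = -3470/5852 = -3470*1/5852 = -1735/2926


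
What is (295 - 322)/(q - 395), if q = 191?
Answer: 9/68 ≈ 0.13235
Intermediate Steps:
(295 - 322)/(q - 395) = (295 - 322)/(191 - 395) = -27/(-204) = -27*(-1/204) = 9/68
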